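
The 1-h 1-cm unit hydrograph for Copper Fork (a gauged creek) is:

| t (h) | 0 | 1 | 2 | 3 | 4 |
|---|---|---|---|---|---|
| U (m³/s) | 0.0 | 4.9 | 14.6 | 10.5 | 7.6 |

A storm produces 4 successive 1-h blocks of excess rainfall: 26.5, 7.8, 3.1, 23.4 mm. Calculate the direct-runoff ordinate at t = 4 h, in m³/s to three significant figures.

Q ≈ 44.3 m³/s

By discrete convolution, Q_j = Σ (P_i / 10 mm) · U_{j−i}.
At t = 4 h (j=4): Q = (26.5/10)·7.6 + (7.8/10)·10.5 + (3.1/10)·14.6 + (23.4/10)·4.9 = 44.3 m³/s.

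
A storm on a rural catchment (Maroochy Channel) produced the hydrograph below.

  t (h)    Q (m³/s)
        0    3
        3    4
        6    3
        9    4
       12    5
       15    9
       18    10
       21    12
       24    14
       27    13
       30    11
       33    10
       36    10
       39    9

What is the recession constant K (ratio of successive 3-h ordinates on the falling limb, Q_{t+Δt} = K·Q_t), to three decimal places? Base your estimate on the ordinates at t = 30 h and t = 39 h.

K ≈ 0.935

Using the recession-limb readings at t = 30 h and t = 39 h: Q falls from 11 to 9 m³/s over 3 intervals.
K = (Q₂/Q₁)^(1/3) = (9/11)^(1/3) = 0.935.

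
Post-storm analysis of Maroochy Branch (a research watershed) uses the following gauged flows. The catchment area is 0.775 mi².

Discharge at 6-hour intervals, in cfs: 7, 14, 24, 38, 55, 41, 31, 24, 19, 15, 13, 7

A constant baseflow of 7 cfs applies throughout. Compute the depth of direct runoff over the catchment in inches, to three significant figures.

d ≈ 2.45 in

Direct runoff: 0.0, 7.0, 17.0, 31.0, 48.0, 34.0, 24.0, 17.0, 12.0, 8.0, 6.0, 0.0 cfs; ΣQ_DR = 204.0 cfs.
V = ΣQ_DR · Δt = 204.0 × 21600 s = 4.406 × 10^6 ft³.
Over A = 0.775 mi², depth = V / A = 2.45 in.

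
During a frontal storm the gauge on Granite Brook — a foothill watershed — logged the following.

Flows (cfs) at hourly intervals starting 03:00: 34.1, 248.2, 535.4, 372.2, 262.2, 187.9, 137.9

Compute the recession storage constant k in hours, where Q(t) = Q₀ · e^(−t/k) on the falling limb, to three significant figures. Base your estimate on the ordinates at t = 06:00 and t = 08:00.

k ≈ 2.93 h

On the falling limb, Q drops from 372.2 to 187.9 cfs between t = 06:00 and t = 08:00 (Δt = 2 h).
k = −Δt / ln(Q₂/Q₁) = −2 / ln(187.9/372.2) = 2.93 h.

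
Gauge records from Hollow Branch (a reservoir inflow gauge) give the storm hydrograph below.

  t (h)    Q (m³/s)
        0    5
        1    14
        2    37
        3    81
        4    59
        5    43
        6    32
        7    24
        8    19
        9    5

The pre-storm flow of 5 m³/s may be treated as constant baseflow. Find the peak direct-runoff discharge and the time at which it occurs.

Q_p = 76.0 m³/s at t = 3 h

Subtracting baseflow gives direct-runoff ordinates: 0.0, 9.0, 32.0, 76.0, 54.0, 38.0, 27.0, 19.0, 14.0, 0.0 m³/s.
The maximum is 76.0 m³/s, occurring at the reading for t = 3 h.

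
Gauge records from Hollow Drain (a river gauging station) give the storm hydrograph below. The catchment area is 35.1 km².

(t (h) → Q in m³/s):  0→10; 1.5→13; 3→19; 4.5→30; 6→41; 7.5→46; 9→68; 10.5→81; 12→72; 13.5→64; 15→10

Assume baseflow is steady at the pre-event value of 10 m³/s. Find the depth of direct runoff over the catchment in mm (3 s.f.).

d ≈ 52.9 mm

Direct runoff: 0.0, 3.0, 9.0, 20.0, 31.0, 36.0, 58.0, 71.0, 62.0, 54.0, 0.0 m³/s; ΣQ_DR = 344.0 m³/s.
V = ΣQ_DR · Δt = 344.0 × 5400 s = 1.858 × 10^6 m³.
Over A = 35.1 km², depth = V / A = 52.9 mm.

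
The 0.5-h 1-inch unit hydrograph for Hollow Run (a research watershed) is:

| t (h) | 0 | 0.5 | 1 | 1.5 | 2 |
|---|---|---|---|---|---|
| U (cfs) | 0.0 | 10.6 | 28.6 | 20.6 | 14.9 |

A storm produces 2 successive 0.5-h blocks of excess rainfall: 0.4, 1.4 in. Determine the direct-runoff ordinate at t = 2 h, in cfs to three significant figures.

Q ≈ 34.8 cfs

By discrete convolution, Q_j = Σ (P_i / 1 in) · U_{j−i}.
At t = 2 h (j=4): Q = (0.4/1)·14.9 + (1.4/1)·20.6 = 34.8 cfs.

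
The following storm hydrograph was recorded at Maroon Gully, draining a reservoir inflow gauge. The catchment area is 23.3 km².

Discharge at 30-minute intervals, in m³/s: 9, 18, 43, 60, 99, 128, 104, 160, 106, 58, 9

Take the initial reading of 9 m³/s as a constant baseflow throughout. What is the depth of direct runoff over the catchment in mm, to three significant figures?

d ≈ 53.7 mm

Direct runoff: 0.0, 9.0, 34.0, 51.0, 90.0, 119.0, 95.0, 151.0, 97.0, 49.0, 0.0 m³/s; ΣQ_DR = 695.0 m³/s.
V = ΣQ_DR · Δt = 695.0 × 1800 s = 1.251 × 10^6 m³.
Over A = 23.3 km², depth = V / A = 53.7 mm.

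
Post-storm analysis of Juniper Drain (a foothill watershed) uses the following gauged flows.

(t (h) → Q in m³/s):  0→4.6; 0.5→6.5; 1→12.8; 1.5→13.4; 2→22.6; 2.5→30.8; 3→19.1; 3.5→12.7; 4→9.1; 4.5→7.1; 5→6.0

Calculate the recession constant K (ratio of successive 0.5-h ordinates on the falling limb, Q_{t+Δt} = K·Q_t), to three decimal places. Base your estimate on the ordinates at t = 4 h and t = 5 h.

Using the recession-limb readings at t = 4 h and t = 5 h: Q falls from 9.1 to 6.0 m³/s over 2 intervals.
K = (Q₂/Q₁)^(1/2) = (6.0/9.1)^(1/2) = 0.812.

K ≈ 0.812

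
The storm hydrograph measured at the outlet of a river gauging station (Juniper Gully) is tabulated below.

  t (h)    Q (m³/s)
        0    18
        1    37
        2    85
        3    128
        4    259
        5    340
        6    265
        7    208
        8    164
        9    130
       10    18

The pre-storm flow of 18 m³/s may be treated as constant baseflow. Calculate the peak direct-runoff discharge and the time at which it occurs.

Q_p = 322.0 m³/s at t = 5 h

Subtracting baseflow gives direct-runoff ordinates: 0.0, 19.0, 67.0, 110.0, 241.0, 322.0, 247.0, 190.0, 146.0, 112.0, 0.0 m³/s.
The maximum is 322.0 m³/s, occurring at the reading for t = 5 h.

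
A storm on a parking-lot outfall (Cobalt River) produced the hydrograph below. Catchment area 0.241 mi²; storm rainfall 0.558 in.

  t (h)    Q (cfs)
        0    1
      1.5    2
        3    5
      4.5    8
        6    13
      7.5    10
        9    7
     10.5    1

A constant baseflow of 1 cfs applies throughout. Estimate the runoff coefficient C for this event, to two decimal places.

C ≈ 0.67

ΣQ_DR = 39.00 cfs; V = ΣQ_DR·Δt = 2.106 × 10^5 ft³.
Runoff depth d = V / A = 0.3761 in.
C = d / P = 0.3761 / 0.558 = 0.67.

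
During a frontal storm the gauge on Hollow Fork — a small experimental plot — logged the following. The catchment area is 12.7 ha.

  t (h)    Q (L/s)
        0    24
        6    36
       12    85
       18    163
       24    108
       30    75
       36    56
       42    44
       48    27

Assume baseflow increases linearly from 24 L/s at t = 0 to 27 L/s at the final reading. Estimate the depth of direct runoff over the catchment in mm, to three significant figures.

d ≈ 66.1 mm

Direct runoff: 0.00, 11.62, 60.25, 137.88, 82.50, 49.12, 29.75, 17.38, 0.00 L/s; ΣQ_DR = 388.5 L/s.
V = ΣQ_DR · Δt = 388.5 × 21600 s = 8.392 × 10^6 L.
Over A = 12.7 ha, depth = V / A = 66.1 mm.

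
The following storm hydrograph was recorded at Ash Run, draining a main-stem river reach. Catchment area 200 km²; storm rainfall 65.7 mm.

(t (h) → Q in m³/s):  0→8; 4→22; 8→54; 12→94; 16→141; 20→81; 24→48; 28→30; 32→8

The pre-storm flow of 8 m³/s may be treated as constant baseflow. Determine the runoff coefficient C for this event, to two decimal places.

ΣQ_DR = 414.0 m³/s; V = ΣQ_DR·Δt = 5.962 × 10^6 m³.
Runoff depth d = V / A = 29.81 mm.
C = d / P = 29.81 / 65.7 = 0.45.

C ≈ 0.45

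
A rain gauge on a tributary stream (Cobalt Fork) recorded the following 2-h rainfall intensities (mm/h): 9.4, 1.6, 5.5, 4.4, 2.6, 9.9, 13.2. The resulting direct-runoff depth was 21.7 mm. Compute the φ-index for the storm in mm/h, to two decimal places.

φ ≈ 7.22 mm/h

Only the 3 blocks with intensity above φ contribute runoff: 9.4, 9.9, 13.2 mm/h.
Σ(I−φ)·Δt = d  ⇒  (9.4+9.9+13.2 − 3φ)·2 = 21.7
φ = (32.50 − 21.7/2) / 3 = 7.22 mm/h.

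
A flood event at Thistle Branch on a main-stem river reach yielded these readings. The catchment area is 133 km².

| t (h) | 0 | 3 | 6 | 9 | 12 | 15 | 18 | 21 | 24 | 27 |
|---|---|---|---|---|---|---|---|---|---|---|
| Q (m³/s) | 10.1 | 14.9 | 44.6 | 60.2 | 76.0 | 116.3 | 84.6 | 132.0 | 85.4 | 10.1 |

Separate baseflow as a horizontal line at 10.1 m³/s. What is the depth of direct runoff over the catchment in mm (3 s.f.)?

Direct runoff: 0.0, 4.8, 34.5, 50.1, 65.9, 106.2, 74.5, 121.9, 75.3, 0.0 m³/s; ΣQ_DR = 533.2 m³/s.
V = ΣQ_DR · Δt = 533.2 × 10800 s = 5.759 × 10^6 m³.
Over A = 133 km², depth = V / A = 43.3 mm.

d ≈ 43.3 mm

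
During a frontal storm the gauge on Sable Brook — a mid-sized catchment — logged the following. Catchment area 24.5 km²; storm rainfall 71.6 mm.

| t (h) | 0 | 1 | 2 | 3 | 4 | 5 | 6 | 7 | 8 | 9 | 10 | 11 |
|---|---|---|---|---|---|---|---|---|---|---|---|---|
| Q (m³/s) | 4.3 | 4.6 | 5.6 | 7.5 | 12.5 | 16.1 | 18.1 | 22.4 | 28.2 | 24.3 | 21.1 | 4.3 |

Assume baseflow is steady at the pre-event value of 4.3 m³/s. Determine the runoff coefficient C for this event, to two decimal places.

ΣQ_DR = 117.4 m³/s; V = ΣQ_DR·Δt = 4.226 × 10^5 m³.
Runoff depth d = V / A = 17.25 mm.
C = d / P = 17.25 / 71.6 = 0.24.

C ≈ 0.24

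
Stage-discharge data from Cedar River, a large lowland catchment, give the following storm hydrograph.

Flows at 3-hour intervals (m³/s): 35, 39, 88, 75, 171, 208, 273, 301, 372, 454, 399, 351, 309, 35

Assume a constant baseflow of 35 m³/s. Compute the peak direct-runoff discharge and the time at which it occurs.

Subtracting baseflow gives direct-runoff ordinates: 0.0, 4.0, 53.0, 40.0, 136.0, 173.0, 238.0, 266.0, 337.0, 419.0, 364.0, 316.0, 274.0, 0.0 m³/s.
The maximum is 419.0 m³/s, occurring at the reading for t = 27 h.

Q_p = 419.0 m³/s at t = 27 h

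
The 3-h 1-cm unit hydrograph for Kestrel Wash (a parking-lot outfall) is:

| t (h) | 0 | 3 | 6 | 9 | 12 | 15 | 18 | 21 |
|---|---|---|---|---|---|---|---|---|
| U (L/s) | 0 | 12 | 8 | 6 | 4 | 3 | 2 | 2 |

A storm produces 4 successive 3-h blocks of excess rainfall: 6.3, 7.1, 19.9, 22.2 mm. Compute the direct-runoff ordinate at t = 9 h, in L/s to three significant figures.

By discrete convolution, Q_j = Σ (P_i / 10 mm) · U_{j−i}.
At t = 9 h (j=3): Q = (6.3/10)·6 + (7.1/10)·8 + (19.9/10)·12 + (22.2/10)·0 = 33.3 L/s.

Q ≈ 33.3 L/s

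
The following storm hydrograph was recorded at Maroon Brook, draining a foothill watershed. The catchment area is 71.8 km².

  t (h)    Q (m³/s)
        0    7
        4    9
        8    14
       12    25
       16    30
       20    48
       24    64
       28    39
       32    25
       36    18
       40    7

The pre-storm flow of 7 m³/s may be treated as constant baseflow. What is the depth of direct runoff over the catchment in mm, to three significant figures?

Direct runoff: 0.0, 2.0, 7.0, 18.0, 23.0, 41.0, 57.0, 32.0, 18.0, 11.0, 0.0 m³/s; ΣQ_DR = 209.0 m³/s.
V = ΣQ_DR · Δt = 209.0 × 14400 s = 3.010 × 10^6 m³.
Over A = 71.8 km², depth = V / A = 41.9 mm.

d ≈ 41.9 mm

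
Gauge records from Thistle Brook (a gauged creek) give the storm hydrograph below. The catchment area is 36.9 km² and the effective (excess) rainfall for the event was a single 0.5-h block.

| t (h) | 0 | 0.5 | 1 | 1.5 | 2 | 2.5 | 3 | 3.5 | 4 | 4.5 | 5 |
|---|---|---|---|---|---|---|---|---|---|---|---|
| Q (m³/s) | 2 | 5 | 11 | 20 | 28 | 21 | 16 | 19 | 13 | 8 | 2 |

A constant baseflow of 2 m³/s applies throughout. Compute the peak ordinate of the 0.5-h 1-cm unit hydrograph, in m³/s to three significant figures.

Direct runoff: 0.0, 3.0, 9.0, 18.0, 26.0, 19.0, 14.0, 17.0, 11.0, 6.0, 0.0 m³/s; ΣQ_DR = 123.0 m³/s, peak = 26.0 m³/s.
Runoff depth d = ΣQ_DR·Δt / A = 123.0 × 1800 / (36.9 km²) = 6.000 mm.
The 1-cm UH is the DRH scaled by (10 mm)/d, so U_p = 26.0 × 10/6.000 = 43.3 m³/s.

U_p ≈ 43.3 m³/s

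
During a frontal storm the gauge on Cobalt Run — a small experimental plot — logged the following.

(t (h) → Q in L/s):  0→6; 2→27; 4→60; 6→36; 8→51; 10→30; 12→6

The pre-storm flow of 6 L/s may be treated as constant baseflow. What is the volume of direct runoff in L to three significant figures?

V ≈ 1.25 × 10^6 L

Direct-runoff ordinates (Q − Q_b): 0.0, 21.0, 54.0, 30.0, 45.0, 24.0, 0.0 L/s.
ΣQ_DR = 174.0 L/s.
With Δt = 2 h = 7200 s, V = ΣQ_DR · Δt = 174.0 × 7200 = 1.25 × 10^6 L.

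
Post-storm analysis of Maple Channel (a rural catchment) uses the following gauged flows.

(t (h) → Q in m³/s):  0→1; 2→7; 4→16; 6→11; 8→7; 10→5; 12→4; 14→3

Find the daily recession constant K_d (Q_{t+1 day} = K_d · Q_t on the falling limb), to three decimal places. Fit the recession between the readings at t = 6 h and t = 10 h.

Between t = 6 h and t = 10 h the flow falls from 11 to 5 m³/s over 2×2 h = 4 h.
Per-interval ratio K = (5/11)^(1/2) = 0.6742; K_d = K^(24/2) = 0.009.

K_d ≈ 0.009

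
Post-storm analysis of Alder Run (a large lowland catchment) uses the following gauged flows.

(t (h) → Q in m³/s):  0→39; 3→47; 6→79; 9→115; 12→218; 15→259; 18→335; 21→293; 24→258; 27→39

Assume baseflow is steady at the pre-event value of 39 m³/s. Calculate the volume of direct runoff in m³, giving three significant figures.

Direct-runoff ordinates (Q − Q_b): 0.0, 8.0, 40.0, 76.0, 179.0, 220.0, 296.0, 254.0, 219.0, 0.0 m³/s.
ΣQ_DR = 1292 m³/s.
With Δt = 3 h = 10800 s, V = ΣQ_DR · Δt = 1292 × 10800 = 1.40 × 10^7 m³.

V ≈ 1.40 × 10^7 m³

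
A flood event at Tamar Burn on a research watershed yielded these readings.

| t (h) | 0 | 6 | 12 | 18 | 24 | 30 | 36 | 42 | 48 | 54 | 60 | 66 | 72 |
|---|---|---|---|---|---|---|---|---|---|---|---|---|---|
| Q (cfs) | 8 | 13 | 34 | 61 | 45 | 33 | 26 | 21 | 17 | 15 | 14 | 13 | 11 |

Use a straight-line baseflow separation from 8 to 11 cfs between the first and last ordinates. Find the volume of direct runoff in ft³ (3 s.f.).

V ≈ 4.05 × 10^6 ft³

Direct-runoff ordinates (Q − Q_b): 0.00, 4.75, 25.50, 52.25, 36.00, 23.75, 16.50, 11.25, 7.00, 4.75, 3.50, 2.25, 0.00 cfs.
ΣQ_DR = 187.5 cfs.
With Δt = 6 h = 21600 s, V = ΣQ_DR · Δt = 187.5 × 21600 = 4.05 × 10^6 ft³.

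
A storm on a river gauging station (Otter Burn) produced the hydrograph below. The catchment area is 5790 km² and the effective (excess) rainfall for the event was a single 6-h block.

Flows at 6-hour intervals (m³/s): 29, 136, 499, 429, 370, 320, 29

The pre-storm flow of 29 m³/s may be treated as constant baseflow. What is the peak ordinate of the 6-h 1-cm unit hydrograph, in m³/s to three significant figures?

Direct runoff: 0.0, 107.0, 470.0, 400.0, 341.0, 291.0, 0.0 m³/s; ΣQ_DR = 1609 m³/s, peak = 470.0 m³/s.
Runoff depth d = ΣQ_DR·Δt / A = 1609 × 21600 / (5790 km²) = 6.002 mm.
The 1-cm UH is the DRH scaled by (10 mm)/d, so U_p = 470.0 × 10/6.002 = 783 m³/s.

U_p ≈ 783 m³/s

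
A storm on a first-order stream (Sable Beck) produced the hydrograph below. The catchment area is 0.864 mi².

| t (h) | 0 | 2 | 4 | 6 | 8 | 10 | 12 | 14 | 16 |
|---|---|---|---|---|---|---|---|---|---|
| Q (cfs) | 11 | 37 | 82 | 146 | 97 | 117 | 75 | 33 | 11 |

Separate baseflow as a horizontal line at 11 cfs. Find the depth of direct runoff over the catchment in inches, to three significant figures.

d ≈ 1.83 in

Direct runoff: 0.0, 26.0, 71.0, 135.0, 86.0, 106.0, 64.0, 22.0, 0.0 cfs; ΣQ_DR = 510.0 cfs.
V = ΣQ_DR · Δt = 510.0 × 7200 s = 3.672 × 10^6 ft³.
Over A = 0.864 mi², depth = V / A = 1.83 in.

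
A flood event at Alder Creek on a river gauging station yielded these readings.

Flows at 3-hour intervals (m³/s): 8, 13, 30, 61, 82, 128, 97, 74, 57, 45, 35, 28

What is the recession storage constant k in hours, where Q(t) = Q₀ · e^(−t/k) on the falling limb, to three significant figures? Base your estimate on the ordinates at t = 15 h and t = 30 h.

On the falling limb, Q drops from 128 to 35 m³/s between t = 15 h and t = 30 h (Δt = 15 h).
k = −Δt / ln(Q₂/Q₁) = −15 / ln(35/128) = 11.6 h.

k ≈ 11.6 h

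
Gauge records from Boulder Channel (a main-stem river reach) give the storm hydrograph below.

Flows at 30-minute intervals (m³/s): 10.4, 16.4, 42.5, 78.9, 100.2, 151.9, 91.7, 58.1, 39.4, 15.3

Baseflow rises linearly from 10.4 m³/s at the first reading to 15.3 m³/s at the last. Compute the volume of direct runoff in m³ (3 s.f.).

Direct-runoff ordinates (Q − Q_b): 0.00, 5.46, 31.01, 66.87, 87.62, 138.78, 78.03, 43.89, 24.64, 0.00 m³/s.
ΣQ_DR = 476.3 m³/s.
With Δt = 0.5 h = 1800 s, V = ΣQ_DR · Δt = 476.3 × 1800 = 8.57 × 10^5 m³.

V ≈ 8.57 × 10^5 m³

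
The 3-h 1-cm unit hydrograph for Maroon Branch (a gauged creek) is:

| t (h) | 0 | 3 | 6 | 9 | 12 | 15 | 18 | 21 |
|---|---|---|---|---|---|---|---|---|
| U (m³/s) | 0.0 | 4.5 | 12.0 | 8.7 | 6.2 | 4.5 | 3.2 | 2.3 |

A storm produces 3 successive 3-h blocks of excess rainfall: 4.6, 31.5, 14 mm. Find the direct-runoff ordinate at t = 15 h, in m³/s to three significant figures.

Q ≈ 33.8 m³/s

By discrete convolution, Q_j = Σ (P_i / 10 mm) · U_{j−i}.
At t = 15 h (j=5): Q = (4.6/10)·4.5 + (31.5/10)·6.2 + (14/10)·8.7 = 33.8 m³/s.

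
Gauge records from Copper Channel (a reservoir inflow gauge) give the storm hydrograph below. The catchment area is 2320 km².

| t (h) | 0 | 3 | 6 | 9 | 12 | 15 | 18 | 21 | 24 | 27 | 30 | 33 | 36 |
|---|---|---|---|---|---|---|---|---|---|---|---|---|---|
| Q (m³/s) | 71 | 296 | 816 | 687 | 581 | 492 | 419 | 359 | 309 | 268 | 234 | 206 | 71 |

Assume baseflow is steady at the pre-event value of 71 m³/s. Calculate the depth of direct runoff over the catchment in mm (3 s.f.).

d ≈ 18.1 mm

Direct runoff: 0.0, 225.0, 745.0, 616.0, 510.0, 421.0, 348.0, 288.0, 238.0, 197.0, 163.0, 135.0, 0.0 m³/s; ΣQ_DR = 3886 m³/s.
V = ΣQ_DR · Δt = 3886 × 10800 s = 4.197 × 10^7 m³.
Over A = 2320 km², depth = V / A = 18.1 mm.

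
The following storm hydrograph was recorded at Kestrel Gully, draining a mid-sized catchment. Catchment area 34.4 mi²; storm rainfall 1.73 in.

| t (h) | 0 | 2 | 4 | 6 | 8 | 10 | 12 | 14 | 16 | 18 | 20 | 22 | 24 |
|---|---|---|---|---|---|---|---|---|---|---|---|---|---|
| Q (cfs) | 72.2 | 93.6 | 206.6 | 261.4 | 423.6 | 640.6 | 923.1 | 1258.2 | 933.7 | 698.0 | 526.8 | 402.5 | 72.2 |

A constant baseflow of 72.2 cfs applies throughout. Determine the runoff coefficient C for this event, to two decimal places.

C ≈ 0.29

ΣQ_DR = 5574 cfs; V = ΣQ_DR·Δt = 4.013 × 10^7 ft³.
Runoff depth d = V / A = 0.5022 in.
C = d / P = 0.5022 / 1.73 = 0.29.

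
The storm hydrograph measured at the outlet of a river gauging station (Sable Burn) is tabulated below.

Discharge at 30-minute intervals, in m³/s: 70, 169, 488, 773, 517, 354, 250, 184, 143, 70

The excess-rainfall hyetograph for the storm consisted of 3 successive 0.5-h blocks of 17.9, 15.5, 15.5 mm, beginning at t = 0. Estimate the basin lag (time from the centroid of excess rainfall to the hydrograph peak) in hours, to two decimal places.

Centroid of excess rainfall: t_c = Σ P_i·t̄_i / ΣP_i = 0.7255 h (block centres at 0.25, 0.75, 1.25 h).
Hydrograph peak occurs at t = 1.5 h, so basin lag t_L = 1.5 − 0.7255 = 0.77 h.

t_L ≈ 0.77 h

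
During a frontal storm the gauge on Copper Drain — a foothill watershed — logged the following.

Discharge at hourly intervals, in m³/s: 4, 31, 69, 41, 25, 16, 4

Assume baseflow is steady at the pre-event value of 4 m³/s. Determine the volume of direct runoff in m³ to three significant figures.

V ≈ 5.83 × 10^5 m³

Direct-runoff ordinates (Q − Q_b): 0.0, 27.0, 65.0, 37.0, 21.0, 12.0, 0.0 m³/s.
ΣQ_DR = 162.0 m³/s.
With Δt = 1 h = 3600 s, V = ΣQ_DR · Δt = 162.0 × 3600 = 5.83 × 10^5 m³.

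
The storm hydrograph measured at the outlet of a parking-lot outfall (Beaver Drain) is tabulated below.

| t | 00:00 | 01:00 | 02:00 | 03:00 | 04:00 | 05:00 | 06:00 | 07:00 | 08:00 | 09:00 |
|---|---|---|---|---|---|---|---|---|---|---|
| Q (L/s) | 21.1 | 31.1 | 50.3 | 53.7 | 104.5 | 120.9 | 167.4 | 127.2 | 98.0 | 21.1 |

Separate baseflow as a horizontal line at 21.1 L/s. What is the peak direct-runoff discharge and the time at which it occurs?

Subtracting baseflow gives direct-runoff ordinates: 0.0, 10.0, 29.2, 32.6, 83.4, 99.8, 146.3, 106.1, 76.9, 0.0 L/s.
The maximum is 146.3 L/s, occurring at the reading for t = 06:00.

Q_p = 146.3 L/s at t = 06:00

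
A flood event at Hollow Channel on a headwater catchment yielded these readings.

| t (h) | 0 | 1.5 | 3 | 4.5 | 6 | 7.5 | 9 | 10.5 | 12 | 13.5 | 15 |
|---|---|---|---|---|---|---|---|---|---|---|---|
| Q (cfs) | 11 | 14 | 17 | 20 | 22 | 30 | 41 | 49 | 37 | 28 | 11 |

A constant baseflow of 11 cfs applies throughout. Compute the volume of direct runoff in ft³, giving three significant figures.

V ≈ 8.59 × 10^5 ft³

Direct-runoff ordinates (Q − Q_b): 0.0, 3.0, 6.0, 9.0, 11.0, 19.0, 30.0, 38.0, 26.0, 17.0, 0.0 cfs.
ΣQ_DR = 159.0 cfs.
With Δt = 1.5 h = 5400 s, V = ΣQ_DR · Δt = 159.0 × 5400 = 8.59 × 10^5 ft³.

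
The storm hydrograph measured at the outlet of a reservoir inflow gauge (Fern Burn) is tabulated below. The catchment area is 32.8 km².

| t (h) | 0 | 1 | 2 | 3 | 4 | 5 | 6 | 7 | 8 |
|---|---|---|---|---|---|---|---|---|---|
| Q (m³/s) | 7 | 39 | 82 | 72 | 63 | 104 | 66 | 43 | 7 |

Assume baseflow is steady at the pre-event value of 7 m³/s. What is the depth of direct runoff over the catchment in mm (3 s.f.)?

Direct runoff: 0.0, 32.0, 75.0, 65.0, 56.0, 97.0, 59.0, 36.0, 0.0 m³/s; ΣQ_DR = 420.0 m³/s.
V = ΣQ_DR · Δt = 420.0 × 3600 s = 1.512 × 10^6 m³.
Over A = 32.8 km², depth = V / A = 46.1 mm.

d ≈ 46.1 mm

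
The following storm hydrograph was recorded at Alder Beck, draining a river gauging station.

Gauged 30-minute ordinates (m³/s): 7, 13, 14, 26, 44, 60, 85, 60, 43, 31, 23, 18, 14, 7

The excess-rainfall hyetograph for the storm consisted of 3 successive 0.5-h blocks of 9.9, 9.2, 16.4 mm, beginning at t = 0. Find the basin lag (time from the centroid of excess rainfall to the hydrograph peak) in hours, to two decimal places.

t_L ≈ 2.16 h

Centroid of excess rainfall: t_c = Σ P_i·t̄_i / ΣP_i = 0.8415 h (block centres at 0.25, 0.75, 1.25 h).
Hydrograph peak occurs at t = 3 h, so basin lag t_L = 3 − 0.8415 = 2.16 h.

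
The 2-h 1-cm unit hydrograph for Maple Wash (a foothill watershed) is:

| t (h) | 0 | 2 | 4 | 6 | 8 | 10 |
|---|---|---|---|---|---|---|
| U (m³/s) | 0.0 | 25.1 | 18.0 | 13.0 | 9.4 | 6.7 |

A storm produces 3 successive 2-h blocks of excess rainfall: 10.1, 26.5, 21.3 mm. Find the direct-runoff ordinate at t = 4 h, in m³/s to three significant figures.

By discrete convolution, Q_j = Σ (P_i / 10 mm) · U_{j−i}.
At t = 4 h (j=2): Q = (10.1/10)·18.0 + (26.5/10)·25.1 + (21.3/10)·0.0 = 84.7 m³/s.

Q ≈ 84.7 m³/s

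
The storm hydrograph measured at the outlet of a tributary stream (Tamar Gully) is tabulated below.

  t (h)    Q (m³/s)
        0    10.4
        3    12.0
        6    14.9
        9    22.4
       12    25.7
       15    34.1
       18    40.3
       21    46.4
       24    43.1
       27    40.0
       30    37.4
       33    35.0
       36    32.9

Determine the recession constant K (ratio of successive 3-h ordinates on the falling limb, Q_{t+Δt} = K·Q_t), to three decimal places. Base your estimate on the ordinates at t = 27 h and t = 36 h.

K ≈ 0.937

Using the recession-limb readings at t = 27 h and t = 36 h: Q falls from 40.0 to 32.9 m³/s over 3 intervals.
K = (Q₂/Q₁)^(1/3) = (32.9/40.0)^(1/3) = 0.937.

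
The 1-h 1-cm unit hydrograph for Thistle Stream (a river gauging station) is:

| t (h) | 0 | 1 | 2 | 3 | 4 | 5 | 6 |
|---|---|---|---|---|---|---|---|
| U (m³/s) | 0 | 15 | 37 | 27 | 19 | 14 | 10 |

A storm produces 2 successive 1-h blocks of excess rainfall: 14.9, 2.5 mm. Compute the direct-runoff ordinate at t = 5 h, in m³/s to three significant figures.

By discrete convolution, Q_j = Σ (P_i / 10 mm) · U_{j−i}.
At t = 5 h (j=5): Q = (14.9/10)·14 + (2.5/10)·19 = 25.6 m³/s.

Q ≈ 25.6 m³/s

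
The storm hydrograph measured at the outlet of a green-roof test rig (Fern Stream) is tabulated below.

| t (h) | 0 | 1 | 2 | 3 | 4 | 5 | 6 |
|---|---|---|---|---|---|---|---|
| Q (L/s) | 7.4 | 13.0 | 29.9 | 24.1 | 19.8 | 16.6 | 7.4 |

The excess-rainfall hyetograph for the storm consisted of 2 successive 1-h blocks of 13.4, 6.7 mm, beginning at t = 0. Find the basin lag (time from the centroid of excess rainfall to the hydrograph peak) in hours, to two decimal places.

Centroid of excess rainfall: t_c = Σ P_i·t̄_i / ΣP_i = 0.8333 h (block centres at 0.5, 1.5 h).
Hydrograph peak occurs at t = 2 h, so basin lag t_L = 2 − 0.8333 = 1.17 h.

t_L ≈ 1.17 h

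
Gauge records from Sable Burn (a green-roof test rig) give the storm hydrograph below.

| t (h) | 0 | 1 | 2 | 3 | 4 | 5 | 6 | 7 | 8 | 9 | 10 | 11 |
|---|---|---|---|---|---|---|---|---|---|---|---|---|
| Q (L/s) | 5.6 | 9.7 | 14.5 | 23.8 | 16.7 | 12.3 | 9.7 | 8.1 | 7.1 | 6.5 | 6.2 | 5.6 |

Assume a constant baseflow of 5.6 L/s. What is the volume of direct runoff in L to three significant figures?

Direct-runoff ordinates (Q − Q_b): 0.0, 4.1, 8.9, 18.2, 11.1, 6.7, 4.1, 2.5, 1.5, 0.9, 0.6, 0.0 L/s.
ΣQ_DR = 58.60 L/s.
With Δt = 1 h = 3600 s, V = ΣQ_DR · Δt = 58.60 × 3600 = 2.11 × 10^5 L.

V ≈ 2.11 × 10^5 L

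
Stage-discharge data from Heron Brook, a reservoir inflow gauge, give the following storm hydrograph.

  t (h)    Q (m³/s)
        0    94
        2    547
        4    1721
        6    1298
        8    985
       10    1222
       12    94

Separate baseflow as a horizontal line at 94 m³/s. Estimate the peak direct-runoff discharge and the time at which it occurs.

Q_p = 1627.0 m³/s at t = 4 h

Subtracting baseflow gives direct-runoff ordinates: 0.0, 453.0, 1627.0, 1204.0, 891.0, 1128.0, 0.0 m³/s.
The maximum is 1627.0 m³/s, occurring at the reading for t = 4 h.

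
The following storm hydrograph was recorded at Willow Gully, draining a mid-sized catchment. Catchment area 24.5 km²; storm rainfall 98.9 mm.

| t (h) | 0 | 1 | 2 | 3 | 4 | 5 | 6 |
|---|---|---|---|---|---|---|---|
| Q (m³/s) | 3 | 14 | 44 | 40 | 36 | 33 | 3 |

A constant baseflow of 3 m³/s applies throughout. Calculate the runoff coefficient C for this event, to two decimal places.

C ≈ 0.23

ΣQ_DR = 152.0 m³/s; V = ΣQ_DR·Δt = 5.472 × 10^5 m³.
Runoff depth d = V / A = 22.33 mm.
C = d / P = 22.33 / 98.9 = 0.23.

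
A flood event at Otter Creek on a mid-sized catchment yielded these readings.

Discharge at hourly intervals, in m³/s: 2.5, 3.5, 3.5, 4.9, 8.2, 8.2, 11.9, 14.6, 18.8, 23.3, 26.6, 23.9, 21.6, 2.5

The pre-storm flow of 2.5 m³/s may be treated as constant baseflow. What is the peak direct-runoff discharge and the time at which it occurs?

Subtracting baseflow gives direct-runoff ordinates: 0.0, 1.0, 1.0, 2.4, 5.7, 5.7, 9.4, 12.1, 16.3, 20.8, 24.1, 21.4, 19.1, 0.0 m³/s.
The maximum is 24.1 m³/s, occurring at the reading for t = 10 h.

Q_p = 24.1 m³/s at t = 10 h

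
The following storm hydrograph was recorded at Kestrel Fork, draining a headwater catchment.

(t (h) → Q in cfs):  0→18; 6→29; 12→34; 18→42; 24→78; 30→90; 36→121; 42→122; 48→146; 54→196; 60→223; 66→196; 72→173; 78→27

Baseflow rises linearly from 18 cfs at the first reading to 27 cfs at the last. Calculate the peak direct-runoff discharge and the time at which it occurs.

Q_p = 198.08 cfs at t = 60 h

Subtracting baseflow gives direct-runoff ordinates: 0.00, 10.31, 14.62, 21.92, 57.23, 68.54, 98.85, 99.15, 122.46, 171.77, 198.08, 170.38, 146.69, 0.00 cfs.
The maximum is 198.08 cfs, occurring at the reading for t = 60 h.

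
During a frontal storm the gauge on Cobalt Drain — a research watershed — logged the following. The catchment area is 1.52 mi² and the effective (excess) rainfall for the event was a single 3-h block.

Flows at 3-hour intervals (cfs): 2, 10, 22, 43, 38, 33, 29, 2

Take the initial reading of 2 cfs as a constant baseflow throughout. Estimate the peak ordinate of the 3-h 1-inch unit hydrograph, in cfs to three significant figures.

Direct runoff: 0.0, 8.0, 20.0, 41.0, 36.0, 31.0, 27.0, 0.0 cfs; ΣQ_DR = 163.0 cfs, peak = 41.0 cfs.
Runoff depth d = ΣQ_DR·Δt / A = 163.0 × 10800 / (1.52 mi²) = 0.4985 in.
The 1-inch UH is the DRH scaled by (1 in)/d, so U_p = 41.0 × 1/0.4985 = 82.2 cfs.

U_p ≈ 82.2 cfs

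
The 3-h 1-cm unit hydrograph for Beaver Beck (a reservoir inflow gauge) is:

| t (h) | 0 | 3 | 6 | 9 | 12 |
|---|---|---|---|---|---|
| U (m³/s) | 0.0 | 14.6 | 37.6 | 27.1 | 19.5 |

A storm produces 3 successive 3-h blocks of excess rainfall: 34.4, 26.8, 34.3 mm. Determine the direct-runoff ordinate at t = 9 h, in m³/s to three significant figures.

Q ≈ 244 m³/s

By discrete convolution, Q_j = Σ (P_i / 10 mm) · U_{j−i}.
At t = 9 h (j=3): Q = (34.4/10)·27.1 + (26.8/10)·37.6 + (34.3/10)·14.6 = 244 m³/s.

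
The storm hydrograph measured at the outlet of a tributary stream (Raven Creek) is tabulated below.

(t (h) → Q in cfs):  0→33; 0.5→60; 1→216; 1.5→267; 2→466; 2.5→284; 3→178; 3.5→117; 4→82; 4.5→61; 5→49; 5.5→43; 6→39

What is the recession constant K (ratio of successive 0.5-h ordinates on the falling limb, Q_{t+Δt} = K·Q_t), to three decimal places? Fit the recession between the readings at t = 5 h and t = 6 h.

Using the recession-limb readings at t = 5 h and t = 6 h: Q falls from 49 to 39 cfs over 2 intervals.
K = (Q₂/Q₁)^(1/2) = (39/49)^(1/2) = 0.892.

K ≈ 0.892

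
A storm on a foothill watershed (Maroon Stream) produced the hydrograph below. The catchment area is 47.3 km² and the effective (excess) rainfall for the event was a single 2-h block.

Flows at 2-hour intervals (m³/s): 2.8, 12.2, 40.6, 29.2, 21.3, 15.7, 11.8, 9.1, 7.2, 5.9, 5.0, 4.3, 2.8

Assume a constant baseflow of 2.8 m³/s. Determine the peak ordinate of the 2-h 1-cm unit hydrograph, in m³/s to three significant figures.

Direct runoff: 0.0, 9.4, 37.8, 26.4, 18.5, 12.9, 9.0, 6.3, 4.4, 3.1, 2.2, 1.5, 0.0 m³/s; ΣQ_DR = 131.5 m³/s, peak = 37.8 m³/s.
Runoff depth d = ΣQ_DR·Δt / A = 131.5 × 7200 / (47.3 km²) = 20.02 mm.
The 1-cm UH is the DRH scaled by (10 mm)/d, so U_p = 37.8 × 10/20.02 = 18.9 m³/s.

U_p ≈ 18.9 m³/s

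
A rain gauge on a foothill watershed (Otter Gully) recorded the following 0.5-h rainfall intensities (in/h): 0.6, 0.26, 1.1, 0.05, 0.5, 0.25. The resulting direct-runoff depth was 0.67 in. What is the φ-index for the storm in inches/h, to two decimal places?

φ ≈ 0.29 in/h

Only the 3 blocks with intensity above φ contribute runoff: 0.6, 1.1, 0.5 in/h.
Σ(I−φ)·Δt = d  ⇒  (0.6+1.1+0.5 − 3φ)·0.5 = 0.67
φ = (2.200 − 0.67/0.5) / 3 = 0.29 in/h.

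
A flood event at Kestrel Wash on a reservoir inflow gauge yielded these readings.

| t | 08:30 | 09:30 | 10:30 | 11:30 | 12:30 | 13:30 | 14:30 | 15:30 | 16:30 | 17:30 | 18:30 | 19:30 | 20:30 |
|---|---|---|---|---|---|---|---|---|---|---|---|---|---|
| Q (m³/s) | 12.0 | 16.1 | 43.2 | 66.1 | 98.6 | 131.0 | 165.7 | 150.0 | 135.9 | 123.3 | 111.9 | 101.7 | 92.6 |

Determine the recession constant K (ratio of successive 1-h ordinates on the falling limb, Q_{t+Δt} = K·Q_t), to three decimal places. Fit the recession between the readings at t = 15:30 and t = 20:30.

Using the recession-limb readings at t = 15:30 and t = 20:30: Q falls from 150.0 to 92.6 m³/s over 5 intervals.
K = (Q₂/Q₁)^(1/5) = (92.6/150.0)^(1/5) = 0.908.

K ≈ 0.908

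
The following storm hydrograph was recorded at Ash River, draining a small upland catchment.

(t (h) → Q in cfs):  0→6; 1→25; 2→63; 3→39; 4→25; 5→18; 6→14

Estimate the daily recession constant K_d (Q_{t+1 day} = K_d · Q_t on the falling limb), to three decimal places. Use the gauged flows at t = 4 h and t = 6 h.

K_d ≈ 0.001

Between t = 4 h and t = 6 h the flow falls from 25 to 14 cfs over 2×1 h = 2 h.
Per-interval ratio K = (14/25)^(1/2) = 0.7483; K_d = K^(24/1) = 0.001.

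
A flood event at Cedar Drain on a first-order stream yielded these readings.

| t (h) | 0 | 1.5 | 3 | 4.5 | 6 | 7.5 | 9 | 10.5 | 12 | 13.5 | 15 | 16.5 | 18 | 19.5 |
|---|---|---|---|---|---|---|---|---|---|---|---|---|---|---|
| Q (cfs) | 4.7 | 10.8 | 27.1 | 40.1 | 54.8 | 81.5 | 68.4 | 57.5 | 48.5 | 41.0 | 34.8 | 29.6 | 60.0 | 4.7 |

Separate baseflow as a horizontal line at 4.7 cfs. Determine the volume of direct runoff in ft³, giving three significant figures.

V ≈ 2.69 × 10^6 ft³

Direct-runoff ordinates (Q − Q_b): 0.0, 6.1, 22.4, 35.4, 50.1, 76.8, 63.7, 52.8, 43.8, 36.3, 30.1, 24.9, 55.3, 0.0 cfs.
ΣQ_DR = 497.7 cfs.
With Δt = 1.5 h = 5400 s, V = ΣQ_DR · Δt = 497.7 × 5400 = 2.69 × 10^6 ft³.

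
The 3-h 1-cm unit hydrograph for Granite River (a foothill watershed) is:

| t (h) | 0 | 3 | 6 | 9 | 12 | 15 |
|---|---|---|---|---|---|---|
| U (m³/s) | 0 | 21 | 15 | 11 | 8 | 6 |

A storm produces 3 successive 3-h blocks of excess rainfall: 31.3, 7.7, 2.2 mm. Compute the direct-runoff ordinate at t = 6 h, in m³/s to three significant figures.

By discrete convolution, Q_j = Σ (P_i / 10 mm) · U_{j−i}.
At t = 6 h (j=2): Q = (31.3/10)·15 + (7.7/10)·21 + (2.2/10)·0 = 63.1 m³/s.

Q ≈ 63.1 m³/s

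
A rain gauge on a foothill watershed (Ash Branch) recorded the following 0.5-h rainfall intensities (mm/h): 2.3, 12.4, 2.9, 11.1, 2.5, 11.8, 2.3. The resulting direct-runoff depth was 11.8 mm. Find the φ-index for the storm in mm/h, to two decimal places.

φ ≈ 3.90 mm/h

Only the 3 blocks with intensity above φ contribute runoff: 12.4, 11.1, 11.8 mm/h.
Σ(I−φ)·Δt = d  ⇒  (12.4+11.1+11.8 − 3φ)·0.5 = 11.8
φ = (35.30 − 11.8/0.5) / 3 = 3.90 mm/h.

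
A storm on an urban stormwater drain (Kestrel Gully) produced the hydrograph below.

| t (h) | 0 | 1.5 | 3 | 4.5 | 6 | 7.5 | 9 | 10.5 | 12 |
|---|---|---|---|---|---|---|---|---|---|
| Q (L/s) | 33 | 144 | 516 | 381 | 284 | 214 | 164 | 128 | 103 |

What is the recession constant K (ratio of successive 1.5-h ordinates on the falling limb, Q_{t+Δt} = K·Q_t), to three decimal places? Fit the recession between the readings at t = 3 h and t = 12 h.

Using the recession-limb readings at t = 3 h and t = 12 h: Q falls from 516 to 103 L/s over 6 intervals.
K = (Q₂/Q₁)^(1/6) = (103/516)^(1/6) = 0.764.

K ≈ 0.764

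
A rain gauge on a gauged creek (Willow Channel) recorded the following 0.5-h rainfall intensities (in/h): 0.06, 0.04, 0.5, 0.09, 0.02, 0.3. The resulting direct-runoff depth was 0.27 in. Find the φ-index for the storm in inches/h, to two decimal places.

Only the 2 blocks with intensity above φ contribute runoff: 0.5, 0.3 in/h.
Σ(I−φ)·Δt = d  ⇒  (0.5+0.3 − 2φ)·0.5 = 0.27
φ = (0.8000 − 0.27/0.5) / 2 = 0.13 in/h.

φ ≈ 0.13 in/h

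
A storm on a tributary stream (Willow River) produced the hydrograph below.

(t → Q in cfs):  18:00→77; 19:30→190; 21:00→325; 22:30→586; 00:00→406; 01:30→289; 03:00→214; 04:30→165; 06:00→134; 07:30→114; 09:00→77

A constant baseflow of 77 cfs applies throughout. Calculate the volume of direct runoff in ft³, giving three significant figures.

Direct-runoff ordinates (Q − Q_b): 0.0, 113.0, 248.0, 509.0, 329.0, 212.0, 137.0, 88.0, 57.0, 37.0, 0.0 cfs.
ΣQ_DR = 1730 cfs.
With Δt = 1.5 h = 5400 s, V = ΣQ_DR · Δt = 1730 × 5400 = 9.34 × 10^6 ft³.

V ≈ 9.34 × 10^6 ft³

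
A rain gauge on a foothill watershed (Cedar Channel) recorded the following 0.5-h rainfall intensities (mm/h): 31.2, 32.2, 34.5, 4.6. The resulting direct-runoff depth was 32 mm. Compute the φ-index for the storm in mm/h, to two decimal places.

φ ≈ 11.30 mm/h

Only the 3 blocks with intensity above φ contribute runoff: 31.2, 32.2, 34.5 mm/h.
Σ(I−φ)·Δt = d  ⇒  (31.2+32.2+34.5 − 3φ)·0.5 = 32
φ = (97.90 − 32/0.5) / 3 = 11.30 mm/h.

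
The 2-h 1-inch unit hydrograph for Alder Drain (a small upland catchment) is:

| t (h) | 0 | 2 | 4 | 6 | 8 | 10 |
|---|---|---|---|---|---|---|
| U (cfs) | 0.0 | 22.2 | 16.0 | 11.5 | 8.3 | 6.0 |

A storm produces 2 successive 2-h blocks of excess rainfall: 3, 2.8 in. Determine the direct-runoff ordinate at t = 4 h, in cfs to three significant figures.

By discrete convolution, Q_j = Σ (P_i / 1 in) · U_{j−i}.
At t = 4 h (j=2): Q = (3/1)·16.0 + (2.8/1)·22.2 = 110 cfs.

Q ≈ 110 cfs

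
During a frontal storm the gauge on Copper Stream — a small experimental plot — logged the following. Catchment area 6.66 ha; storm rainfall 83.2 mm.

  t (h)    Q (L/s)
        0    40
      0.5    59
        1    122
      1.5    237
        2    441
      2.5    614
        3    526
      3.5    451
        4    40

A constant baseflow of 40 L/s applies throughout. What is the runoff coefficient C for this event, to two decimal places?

ΣQ_DR = 2170 L/s; V = ΣQ_DR·Δt = 3.906 × 10^6 L.
Runoff depth d = V / A = 58.65 mm.
C = d / P = 58.65 / 83.2 = 0.70.

C ≈ 0.70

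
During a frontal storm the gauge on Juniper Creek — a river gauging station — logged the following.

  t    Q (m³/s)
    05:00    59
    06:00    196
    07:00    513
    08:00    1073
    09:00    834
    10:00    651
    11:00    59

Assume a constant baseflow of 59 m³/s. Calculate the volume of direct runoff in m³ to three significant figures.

V ≈ 1.07 × 10^7 m³

Direct-runoff ordinates (Q − Q_b): 0.0, 137.0, 454.0, 1014.0, 775.0, 592.0, 0.0 m³/s.
ΣQ_DR = 2972 m³/s.
With Δt = 1 h = 3600 s, V = ΣQ_DR · Δt = 2972 × 3600 = 1.07 × 10^7 m³.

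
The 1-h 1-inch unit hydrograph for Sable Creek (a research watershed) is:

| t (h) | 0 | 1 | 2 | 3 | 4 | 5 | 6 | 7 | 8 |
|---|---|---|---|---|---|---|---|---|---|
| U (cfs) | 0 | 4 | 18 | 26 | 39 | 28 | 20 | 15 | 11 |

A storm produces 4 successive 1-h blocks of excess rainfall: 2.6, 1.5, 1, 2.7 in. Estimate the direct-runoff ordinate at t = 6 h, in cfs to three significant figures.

Q ≈ 203 cfs

By discrete convolution, Q_j = Σ (P_i / 1 in) · U_{j−i}.
At t = 6 h (j=6): Q = (2.6/1)·20 + (1.5/1)·28 + (1/1)·39 + (2.7/1)·26 = 203 cfs.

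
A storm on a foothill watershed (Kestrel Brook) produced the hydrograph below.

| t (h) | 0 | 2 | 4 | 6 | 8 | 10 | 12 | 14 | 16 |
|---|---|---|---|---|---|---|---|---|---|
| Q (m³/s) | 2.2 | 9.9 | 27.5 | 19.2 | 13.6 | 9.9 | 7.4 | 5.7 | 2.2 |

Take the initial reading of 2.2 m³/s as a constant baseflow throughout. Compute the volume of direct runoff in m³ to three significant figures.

V ≈ 5.60 × 10^5 m³

Direct-runoff ordinates (Q − Q_b): 0.0, 7.7, 25.3, 17.0, 11.4, 7.7, 5.2, 3.5, 0.0 m³/s.
ΣQ_DR = 77.80 m³/s.
With Δt = 2 h = 7200 s, V = ΣQ_DR · Δt = 77.80 × 7200 = 5.60 × 10^5 m³.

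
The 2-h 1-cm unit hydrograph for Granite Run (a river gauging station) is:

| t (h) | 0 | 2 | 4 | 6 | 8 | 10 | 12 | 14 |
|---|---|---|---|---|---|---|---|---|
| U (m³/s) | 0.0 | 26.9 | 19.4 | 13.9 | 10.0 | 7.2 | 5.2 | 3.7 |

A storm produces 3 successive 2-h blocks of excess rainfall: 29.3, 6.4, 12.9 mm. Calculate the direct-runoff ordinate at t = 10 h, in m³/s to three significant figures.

By discrete convolution, Q_j = Σ (P_i / 10 mm) · U_{j−i}.
At t = 10 h (j=5): Q = (29.3/10)·7.2 + (6.4/10)·10.0 + (12.9/10)·13.9 = 45.4 m³/s.

Q ≈ 45.4 m³/s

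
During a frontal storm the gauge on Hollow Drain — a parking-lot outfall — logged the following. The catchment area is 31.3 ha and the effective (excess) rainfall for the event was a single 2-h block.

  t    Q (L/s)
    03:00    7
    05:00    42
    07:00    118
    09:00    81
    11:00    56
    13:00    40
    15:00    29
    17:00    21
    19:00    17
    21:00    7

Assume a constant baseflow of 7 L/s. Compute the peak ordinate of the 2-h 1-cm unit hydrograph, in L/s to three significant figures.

U_p ≈ 139 L/s

Direct runoff: 0.0, 35.0, 111.0, 74.0, 49.0, 33.0, 22.0, 14.0, 10.0, 0.0 L/s; ΣQ_DR = 348.0 L/s, peak = 111.0 L/s.
Runoff depth d = ΣQ_DR·Δt / A = 348.0 × 7200 / (31.3 ha) = 8.005 mm.
The 1-cm UH is the DRH scaled by (10 mm)/d, so U_p = 111.0 × 10/8.005 = 139 L/s.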